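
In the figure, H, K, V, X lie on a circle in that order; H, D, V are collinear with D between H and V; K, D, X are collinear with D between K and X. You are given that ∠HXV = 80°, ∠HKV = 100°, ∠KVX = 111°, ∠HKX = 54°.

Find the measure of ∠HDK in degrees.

∠HDK = 103°

1. ∠KHX = 69°  [cyclic HKVX, opposite ∠H+∠V]
2. ∠HXK = 57°  [△HKX]
3. ∠HVK = 57°  [same arc HK]
4. ∠KHV = 23°  [△HKV]
5. ∠HDK = 103°  [△HDK]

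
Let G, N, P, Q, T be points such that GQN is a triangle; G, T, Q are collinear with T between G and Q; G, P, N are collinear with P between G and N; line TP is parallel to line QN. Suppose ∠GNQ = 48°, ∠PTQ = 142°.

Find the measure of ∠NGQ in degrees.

1. ∠GPT = 48°  [TP∥QN, corresponding at P]
2. ∠GTP = 38°  [linear pair at T on GQ]
3. ∠PGT = 94°  [△GTP]
4. ∠NGQ = 94°  [T on GQ, P on GN]

∠NGQ = 94°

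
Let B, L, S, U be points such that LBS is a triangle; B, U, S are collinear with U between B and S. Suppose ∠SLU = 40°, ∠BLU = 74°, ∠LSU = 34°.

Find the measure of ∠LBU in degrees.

∠LBU = 32°

1. ∠LUS = 106°  [△LUS]
2. ∠BUL = 74°  [linear pair at U on BS]
3. ∠LBU = 32°  [△LBU]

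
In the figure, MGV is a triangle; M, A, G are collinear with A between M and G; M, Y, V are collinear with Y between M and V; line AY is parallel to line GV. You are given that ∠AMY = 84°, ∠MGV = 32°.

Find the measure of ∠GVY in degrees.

∠GVY = 64°

1. ∠GMV = 84°  [A on MG, Y on MV]
2. ∠GVM = 64°  [△MGV]
3. ∠GVY = 64°  [Y on ray VM]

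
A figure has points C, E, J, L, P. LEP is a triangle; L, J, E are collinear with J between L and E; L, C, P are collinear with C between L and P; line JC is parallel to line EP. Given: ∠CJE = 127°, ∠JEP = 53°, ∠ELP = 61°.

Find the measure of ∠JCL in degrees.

∠JCL = 66°

1. ∠CJL = 53°  [linear pair at J on LE]
2. ∠CLJ = 61°  [J on LE, C on LP]
3. ∠JCL = 66°  [△LJC]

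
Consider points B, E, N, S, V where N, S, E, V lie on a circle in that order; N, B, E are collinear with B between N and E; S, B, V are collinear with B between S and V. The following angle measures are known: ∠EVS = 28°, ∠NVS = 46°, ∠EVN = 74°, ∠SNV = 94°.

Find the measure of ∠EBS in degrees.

1. ∠ENS = 28°  [same arc SE]
2. ∠NSV = 40°  [△NSV]
3. ∠NBS = 112°  [△NBS]
4. ∠EBS = 68°  [linear pair at B on NE]

∠EBS = 68°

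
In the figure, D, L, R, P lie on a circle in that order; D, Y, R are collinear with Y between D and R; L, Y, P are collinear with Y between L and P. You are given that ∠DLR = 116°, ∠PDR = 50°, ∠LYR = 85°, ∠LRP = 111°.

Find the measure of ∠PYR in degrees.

∠PYR = 95°

1. ∠DPR = 64°  [cyclic DLRP, opposite ∠L+∠P]
2. ∠PLR = 50°  [same arc RP]
3. ∠DRP = 66°  [△DRP]
4. ∠LPR = 19°  [△LRP]
5. ∠PYR = 95°  [△RYP]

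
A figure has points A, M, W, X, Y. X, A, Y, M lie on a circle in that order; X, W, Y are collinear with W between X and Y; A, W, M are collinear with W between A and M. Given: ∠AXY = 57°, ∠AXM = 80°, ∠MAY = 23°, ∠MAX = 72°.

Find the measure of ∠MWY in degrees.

∠MWY = 51°

1. ∠AMY = 57°  [same arc AY]
2. ∠MYX = 72°  [same arc XM]
3. ∠MWY = 51°  [△YWM]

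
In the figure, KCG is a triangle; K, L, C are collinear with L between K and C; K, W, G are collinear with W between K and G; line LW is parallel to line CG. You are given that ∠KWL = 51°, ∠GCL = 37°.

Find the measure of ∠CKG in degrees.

∠CKG = 92°

1. ∠CGK = 51°  [LW∥CG, corresponding at W]
2. ∠GCK = 37°  [L on ray CK]
3. ∠CKG = 92°  [△KCG]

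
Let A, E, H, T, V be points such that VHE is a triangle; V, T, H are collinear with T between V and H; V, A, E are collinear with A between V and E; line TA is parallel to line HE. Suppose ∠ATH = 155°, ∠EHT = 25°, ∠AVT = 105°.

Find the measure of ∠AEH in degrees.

∠AEH = 50°

1. ∠EHV = 25°  [T on ray HV]
2. ∠EVH = 105°  [T on VH, A on VE]
3. ∠HEV = 50°  [△VHE]
4. ∠AEH = 50°  [A on ray EV]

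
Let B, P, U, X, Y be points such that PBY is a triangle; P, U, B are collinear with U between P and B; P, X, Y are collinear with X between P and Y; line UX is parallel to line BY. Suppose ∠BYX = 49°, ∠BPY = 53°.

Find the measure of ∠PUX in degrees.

1. ∠BYP = 49°  [X on ray YP]
2. ∠PBY = 78°  [△PBY]
3. ∠PUX = 78°  [UX∥BY, corresponding at U]

∠PUX = 78°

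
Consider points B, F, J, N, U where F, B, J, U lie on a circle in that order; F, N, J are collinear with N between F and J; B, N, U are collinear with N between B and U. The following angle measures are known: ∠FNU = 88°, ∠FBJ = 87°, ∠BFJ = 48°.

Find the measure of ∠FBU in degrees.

∠FBU = 40°

1. ∠BNJ = 88°  [vertical angles at N]
2. ∠BNF = 92°  [linear pair at N on FJ]
3. ∠FBU = 40°  [△FNB]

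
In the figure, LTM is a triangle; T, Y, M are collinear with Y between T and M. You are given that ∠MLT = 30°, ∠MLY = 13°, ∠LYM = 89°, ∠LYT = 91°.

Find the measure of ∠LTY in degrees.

∠LTY = 72°

1. ∠LMY = 78°  [△LYM]
2. ∠LMT = 78°  [Y on ray MT]
3. ∠LTM = 72°  [△LTM]
4. ∠LTY = 72°  [Y on ray TM]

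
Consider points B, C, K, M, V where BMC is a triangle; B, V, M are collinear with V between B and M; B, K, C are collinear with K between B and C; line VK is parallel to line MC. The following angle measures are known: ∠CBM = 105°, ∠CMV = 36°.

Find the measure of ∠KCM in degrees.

1. ∠BMC = 36°  [V on ray MB]
2. ∠BCM = 39°  [△BMC]
3. ∠KCM = 39°  [K on ray CB]

∠KCM = 39°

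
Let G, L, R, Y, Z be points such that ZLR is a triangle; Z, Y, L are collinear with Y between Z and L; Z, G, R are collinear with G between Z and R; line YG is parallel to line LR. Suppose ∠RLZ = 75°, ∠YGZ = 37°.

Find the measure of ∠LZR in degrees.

1. ∠GYZ = 75°  [YG∥LR, corresponding at Y]
2. ∠GZY = 68°  [△ZYG]
3. ∠LZR = 68°  [Y on ZL, G on ZR]

∠LZR = 68°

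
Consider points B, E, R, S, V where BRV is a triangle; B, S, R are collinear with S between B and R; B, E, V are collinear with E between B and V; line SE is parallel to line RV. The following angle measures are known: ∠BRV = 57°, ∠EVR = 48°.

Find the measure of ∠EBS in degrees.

1. ∠BVR = 48°  [E on ray VB]
2. ∠RBV = 75°  [△BRV]
3. ∠EBS = 75°  [S on BR, E on BV]

∠EBS = 75°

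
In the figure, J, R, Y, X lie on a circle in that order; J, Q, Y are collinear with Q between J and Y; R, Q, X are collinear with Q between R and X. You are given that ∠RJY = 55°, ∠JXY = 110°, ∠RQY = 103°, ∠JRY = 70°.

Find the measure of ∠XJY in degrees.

∠XJY = 22°

1. ∠JYR = 55°  [△JRY]
2. ∠JQX = 103°  [vertical angles at Q]
3. ∠JXR = 55°  [same arc JR]
4. ∠XJY = 22°  [△JQX]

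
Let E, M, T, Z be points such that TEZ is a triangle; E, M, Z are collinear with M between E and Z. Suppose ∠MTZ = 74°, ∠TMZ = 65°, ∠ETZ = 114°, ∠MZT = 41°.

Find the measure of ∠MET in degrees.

∠MET = 25°

1. ∠EZT = 41°  [M on ray ZE]
2. ∠TEZ = 25°  [△TEZ]
3. ∠MET = 25°  [M on ray EZ]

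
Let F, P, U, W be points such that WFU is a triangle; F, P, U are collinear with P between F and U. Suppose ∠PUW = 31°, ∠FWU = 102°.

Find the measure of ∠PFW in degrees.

1. ∠FUW = 31°  [P on ray UF]
2. ∠UFW = 47°  [△WFU]
3. ∠PFW = 47°  [P on ray FU]

∠PFW = 47°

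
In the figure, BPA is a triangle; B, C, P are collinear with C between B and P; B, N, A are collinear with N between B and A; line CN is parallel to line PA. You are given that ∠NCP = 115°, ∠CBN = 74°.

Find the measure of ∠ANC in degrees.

∠ANC = 139°

1. ∠BCN = 65°  [linear pair at C on BP]
2. ∠BNC = 41°  [△BCN]
3. ∠ANC = 139°  [linear pair at N on BA]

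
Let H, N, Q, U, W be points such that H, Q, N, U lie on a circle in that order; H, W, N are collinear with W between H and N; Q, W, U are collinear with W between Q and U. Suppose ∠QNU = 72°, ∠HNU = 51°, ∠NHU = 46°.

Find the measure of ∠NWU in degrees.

1. ∠NQU = 46°  [same arc NU]
2. ∠NUQ = 62°  [△QNU]
3. ∠NWU = 67°  [△NWU]

∠NWU = 67°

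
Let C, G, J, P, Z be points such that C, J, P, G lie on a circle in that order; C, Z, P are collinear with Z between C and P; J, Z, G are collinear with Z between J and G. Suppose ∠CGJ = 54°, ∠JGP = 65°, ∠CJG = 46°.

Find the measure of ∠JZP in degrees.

∠JZP = 111°

1. ∠JCP = 65°  [same arc JP]
2. ∠CZJ = 69°  [△CZJ]
3. ∠JZP = 111°  [linear pair at Z on CP]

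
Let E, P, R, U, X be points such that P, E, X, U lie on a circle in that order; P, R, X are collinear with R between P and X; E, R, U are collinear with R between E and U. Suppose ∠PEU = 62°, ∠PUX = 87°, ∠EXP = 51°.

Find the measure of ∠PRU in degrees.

∠PRU = 98°

1. ∠PXU = 62°  [same arc PU]
2. ∠UPX = 31°  [△PXU]
3. ∠EUP = 51°  [same arc PE]
4. ∠PRU = 98°  [△PRU]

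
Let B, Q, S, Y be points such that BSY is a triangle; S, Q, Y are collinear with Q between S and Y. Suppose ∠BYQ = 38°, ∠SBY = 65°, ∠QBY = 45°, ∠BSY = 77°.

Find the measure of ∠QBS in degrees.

1. ∠BQY = 97°  [△BQY]
2. ∠BSQ = 77°  [Q on ray SY]
3. ∠BQS = 83°  [linear pair at Q on SY]
4. ∠QBS = 20°  [△BSQ]

∠QBS = 20°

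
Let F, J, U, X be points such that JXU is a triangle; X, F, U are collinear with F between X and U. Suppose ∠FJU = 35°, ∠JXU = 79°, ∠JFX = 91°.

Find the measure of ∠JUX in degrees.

∠JUX = 56°

1. ∠JFU = 89°  [linear pair at F on XU]
2. ∠FUJ = 56°  [△JFU]
3. ∠JUX = 56°  [F on ray UX]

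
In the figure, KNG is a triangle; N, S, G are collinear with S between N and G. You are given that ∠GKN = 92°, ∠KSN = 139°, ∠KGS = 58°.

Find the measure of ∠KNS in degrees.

∠KNS = 30°

1. ∠KGN = 58°  [S on ray GN]
2. ∠GNK = 30°  [△KNG]
3. ∠KNS = 30°  [S on ray NG]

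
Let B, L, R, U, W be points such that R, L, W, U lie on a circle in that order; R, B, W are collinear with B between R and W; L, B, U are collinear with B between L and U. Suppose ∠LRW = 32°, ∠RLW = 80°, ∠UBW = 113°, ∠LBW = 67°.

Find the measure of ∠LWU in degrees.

∠LWU = 103°

1. ∠LUW = 32°  [same arc LW]
2. ∠LWR = 68°  [△RLW]
3. ∠ULW = 45°  [△LBW]
4. ∠LWU = 103°  [△LWU]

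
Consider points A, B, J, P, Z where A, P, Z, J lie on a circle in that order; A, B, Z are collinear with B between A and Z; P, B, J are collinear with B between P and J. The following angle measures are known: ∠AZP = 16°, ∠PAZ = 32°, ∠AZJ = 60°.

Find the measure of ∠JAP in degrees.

∠JAP = 104°

1. ∠AJP = 16°  [same arc AP]
2. ∠APJ = 60°  [same arc AJ]
3. ∠JAP = 104°  [△APJ]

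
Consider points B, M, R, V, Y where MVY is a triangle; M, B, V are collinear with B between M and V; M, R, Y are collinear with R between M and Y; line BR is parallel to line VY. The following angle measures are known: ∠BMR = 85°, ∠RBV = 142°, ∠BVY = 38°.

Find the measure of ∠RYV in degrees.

∠RYV = 57°

1. ∠VMY = 85°  [B on MV, R on MY]
2. ∠MVY = 38°  [B on ray VM]
3. ∠MYV = 57°  [△MVY]
4. ∠RYV = 57°  [R on ray YM]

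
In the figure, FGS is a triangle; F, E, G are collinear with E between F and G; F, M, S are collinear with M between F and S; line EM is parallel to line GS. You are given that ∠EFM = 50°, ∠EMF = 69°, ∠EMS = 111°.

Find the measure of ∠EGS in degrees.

1. ∠FEM = 61°  [△FEM]
2. ∠GEM = 119°  [linear pair at E on FG]
3. ∠EGS = 61°  [EM∥GS, co-interior at G–E]

∠EGS = 61°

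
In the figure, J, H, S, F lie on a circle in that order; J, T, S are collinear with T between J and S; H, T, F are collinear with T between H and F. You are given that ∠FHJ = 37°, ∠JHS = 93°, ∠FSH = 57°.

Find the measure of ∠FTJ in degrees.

∠FTJ = 104°

1. ∠FSJ = 37°  [same arc JF]
2. ∠JFS = 87°  [cyclic JHSF, opposite ∠H+∠F]
3. ∠FJH = 123°  [cyclic JHSF, opposite ∠J+∠S]
4. ∠FJS = 56°  [△JSF]
5. ∠HFJ = 20°  [△JHF]
6. ∠FTJ = 104°  [△JTF]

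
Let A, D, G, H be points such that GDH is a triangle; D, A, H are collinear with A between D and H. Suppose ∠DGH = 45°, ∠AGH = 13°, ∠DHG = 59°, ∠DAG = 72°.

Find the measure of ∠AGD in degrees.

1. ∠GDH = 76°  [△GDH]
2. ∠ADG = 76°  [A on ray DH]
3. ∠AGD = 32°  [△GDA]

∠AGD = 32°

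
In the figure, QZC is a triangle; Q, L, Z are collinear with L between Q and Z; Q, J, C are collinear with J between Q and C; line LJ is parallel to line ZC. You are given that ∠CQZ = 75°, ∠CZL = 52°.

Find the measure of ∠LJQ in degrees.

1. ∠CZQ = 52°  [L on ray ZQ]
2. ∠QCZ = 53°  [△QZC]
3. ∠LJQ = 53°  [LJ∥ZC, corresponding at J]

∠LJQ = 53°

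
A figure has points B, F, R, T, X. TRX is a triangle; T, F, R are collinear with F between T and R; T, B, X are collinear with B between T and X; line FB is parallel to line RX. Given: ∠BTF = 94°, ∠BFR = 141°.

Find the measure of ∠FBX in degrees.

1. ∠BFT = 39°  [linear pair at F on TR]
2. ∠FBT = 47°  [△TFB]
3. ∠FBX = 133°  [linear pair at B on TX]

∠FBX = 133°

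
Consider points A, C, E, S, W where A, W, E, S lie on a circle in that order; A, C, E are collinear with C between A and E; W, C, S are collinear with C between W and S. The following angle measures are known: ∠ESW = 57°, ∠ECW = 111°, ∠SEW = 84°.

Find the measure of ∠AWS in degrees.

1. ∠EAW = 57°  [same arc WE]
2. ∠ACW = 69°  [linear pair at C on AE]
3. ∠AWS = 54°  [△ACW]

∠AWS = 54°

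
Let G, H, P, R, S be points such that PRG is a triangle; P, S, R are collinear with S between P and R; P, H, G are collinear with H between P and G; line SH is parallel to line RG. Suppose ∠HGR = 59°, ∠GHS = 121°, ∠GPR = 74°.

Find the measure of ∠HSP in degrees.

∠HSP = 47°

1. ∠PHS = 59°  [linear pair at H on PG]
2. ∠HPS = 74°  [S on PR, H on PG]
3. ∠HSP = 47°  [△PSH]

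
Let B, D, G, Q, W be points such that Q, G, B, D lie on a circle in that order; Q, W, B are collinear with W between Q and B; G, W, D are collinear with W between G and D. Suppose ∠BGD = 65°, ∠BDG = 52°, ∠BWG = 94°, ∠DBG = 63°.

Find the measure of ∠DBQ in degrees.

∠DBQ = 42°

1. ∠BQG = 52°  [same arc GB]
2. ∠GWQ = 86°  [linear pair at W on QB]
3. ∠DGQ = 42°  [△QWG]
4. ∠DBQ = 42°  [same arc QD]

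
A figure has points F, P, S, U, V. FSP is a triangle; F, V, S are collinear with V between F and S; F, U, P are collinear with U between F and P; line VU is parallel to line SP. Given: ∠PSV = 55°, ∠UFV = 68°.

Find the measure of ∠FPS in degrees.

1. ∠FSP = 55°  [V on ray SF]
2. ∠PFS = 68°  [V on FS, U on FP]
3. ∠FPS = 57°  [△FSP]

∠FPS = 57°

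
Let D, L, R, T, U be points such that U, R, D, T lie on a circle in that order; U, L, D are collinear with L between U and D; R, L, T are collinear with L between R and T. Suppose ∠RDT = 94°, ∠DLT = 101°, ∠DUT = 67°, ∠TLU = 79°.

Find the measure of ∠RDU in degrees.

∠RDU = 34°

1. ∠DRT = 67°  [same arc DT]
2. ∠DLR = 79°  [vertical angles at L]
3. ∠RDU = 34°  [△RLD]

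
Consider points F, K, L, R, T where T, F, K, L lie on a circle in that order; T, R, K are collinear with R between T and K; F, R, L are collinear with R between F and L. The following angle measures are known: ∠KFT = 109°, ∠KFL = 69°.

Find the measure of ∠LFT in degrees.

∠LFT = 40°

1. ∠KLT = 71°  [cyclic TFKL, opposite ∠F+∠L]
2. ∠KTL = 69°  [same arc KL]
3. ∠LKT = 40°  [△TKL]
4. ∠LFT = 40°  [same arc TL]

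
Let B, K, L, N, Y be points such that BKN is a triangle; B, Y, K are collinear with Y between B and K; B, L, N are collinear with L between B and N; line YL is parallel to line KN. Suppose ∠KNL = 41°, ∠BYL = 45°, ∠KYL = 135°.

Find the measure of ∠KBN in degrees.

1. ∠BNK = 41°  [L on ray NB]
2. ∠BKN = 45°  [YL∥KN, corresponding at Y]
3. ∠KBN = 94°  [△BKN]

∠KBN = 94°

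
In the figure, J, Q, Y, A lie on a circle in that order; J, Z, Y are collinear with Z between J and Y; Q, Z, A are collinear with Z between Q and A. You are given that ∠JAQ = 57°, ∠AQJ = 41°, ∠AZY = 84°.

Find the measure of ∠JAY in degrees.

∠JAY = 112°

1. ∠AYJ = 41°  [same arc JA]
2. ∠AZJ = 96°  [linear pair at Z on JY]
3. ∠AJY = 27°  [△JZA]
4. ∠JAY = 112°  [△JYA]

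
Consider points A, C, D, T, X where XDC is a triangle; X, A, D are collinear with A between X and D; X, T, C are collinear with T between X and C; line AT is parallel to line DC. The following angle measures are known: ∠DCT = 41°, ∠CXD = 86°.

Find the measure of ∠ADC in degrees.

∠ADC = 53°

1. ∠DCX = 41°  [T on ray CX]
2. ∠CDX = 53°  [△XDC]
3. ∠ADC = 53°  [A on ray DX]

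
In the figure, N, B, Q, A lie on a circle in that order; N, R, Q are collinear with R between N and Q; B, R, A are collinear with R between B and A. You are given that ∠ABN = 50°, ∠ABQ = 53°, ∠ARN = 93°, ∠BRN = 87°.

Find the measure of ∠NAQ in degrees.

∠NAQ = 77°

1. ∠AQN = 50°  [same arc NA]
2. ∠ANQ = 53°  [same arc QA]
3. ∠NAQ = 77°  [△NQA]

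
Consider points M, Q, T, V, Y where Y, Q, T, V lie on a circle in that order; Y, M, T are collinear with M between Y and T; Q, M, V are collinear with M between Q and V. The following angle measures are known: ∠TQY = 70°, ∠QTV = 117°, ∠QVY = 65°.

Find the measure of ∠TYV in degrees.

1. ∠TVY = 110°  [cyclic YQTV, opposite ∠Q+∠V]
2. ∠QYV = 63°  [cyclic YQTV, opposite ∠Y+∠T]
3. ∠VQY = 52°  [△YQV]
4. ∠VTY = 52°  [same arc YV]
5. ∠TYV = 18°  [△YTV]

∠TYV = 18°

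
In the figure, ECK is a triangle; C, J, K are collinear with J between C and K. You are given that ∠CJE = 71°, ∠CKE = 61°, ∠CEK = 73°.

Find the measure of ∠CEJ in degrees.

1. ∠ECK = 46°  [△ECK]
2. ∠ECJ = 46°  [J on ray CK]
3. ∠CEJ = 63°  [△ECJ]

∠CEJ = 63°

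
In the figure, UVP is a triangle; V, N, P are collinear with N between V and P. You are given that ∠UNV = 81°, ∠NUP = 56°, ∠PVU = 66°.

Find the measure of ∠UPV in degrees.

∠UPV = 25°

1. ∠PNU = 99°  [linear pair at N on VP]
2. ∠NPU = 25°  [△UNP]
3. ∠UPV = 25°  [N on ray PV]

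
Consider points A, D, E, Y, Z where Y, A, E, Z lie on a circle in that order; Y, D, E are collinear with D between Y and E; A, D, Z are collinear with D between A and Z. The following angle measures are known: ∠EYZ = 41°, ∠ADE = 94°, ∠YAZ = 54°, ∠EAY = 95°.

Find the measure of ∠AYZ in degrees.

1. ∠YDZ = 94°  [vertical angles at D]
2. ∠AZY = 45°  [△YDZ]
3. ∠AYZ = 81°  [△YAZ]

∠AYZ = 81°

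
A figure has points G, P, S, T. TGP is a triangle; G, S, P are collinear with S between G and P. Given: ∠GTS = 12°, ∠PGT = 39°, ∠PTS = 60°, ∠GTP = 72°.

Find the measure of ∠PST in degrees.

∠PST = 51°

1. ∠GPT = 69°  [△TGP]
2. ∠SPT = 69°  [S on ray PG]
3. ∠PST = 51°  [△TSP]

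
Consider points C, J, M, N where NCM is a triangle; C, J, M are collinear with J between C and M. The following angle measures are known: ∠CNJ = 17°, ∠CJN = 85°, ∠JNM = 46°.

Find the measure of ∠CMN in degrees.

1. ∠MJN = 95°  [linear pair at J on CM]
2. ∠JMN = 39°  [△NJM]
3. ∠CMN = 39°  [J on ray MC]

∠CMN = 39°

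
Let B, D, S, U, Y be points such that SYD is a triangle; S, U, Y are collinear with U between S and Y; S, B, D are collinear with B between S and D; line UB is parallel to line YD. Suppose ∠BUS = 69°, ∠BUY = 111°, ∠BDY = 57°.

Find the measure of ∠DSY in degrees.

∠DSY = 54°

1. ∠DYS = 69°  [UB∥YD, corresponding at U]
2. ∠SDY = 57°  [B on ray DS]
3. ∠DSY = 54°  [△SYD]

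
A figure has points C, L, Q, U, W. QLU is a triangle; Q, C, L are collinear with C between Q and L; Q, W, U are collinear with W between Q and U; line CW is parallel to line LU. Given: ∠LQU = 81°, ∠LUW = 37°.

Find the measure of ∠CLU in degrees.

∠CLU = 62°

1. ∠LUQ = 37°  [W on ray UQ]
2. ∠QLU = 62°  [△QLU]
3. ∠CLU = 62°  [C on ray LQ]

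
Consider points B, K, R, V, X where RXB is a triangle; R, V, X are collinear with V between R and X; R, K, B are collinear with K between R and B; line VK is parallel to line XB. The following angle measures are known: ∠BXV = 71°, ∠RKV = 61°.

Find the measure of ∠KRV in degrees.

1. ∠BXR = 71°  [V on ray XR]
2. ∠RBX = 61°  [VK∥XB, corresponding at K]
3. ∠BRX = 48°  [△RXB]
4. ∠KRV = 48°  [V on RX, K on RB]

∠KRV = 48°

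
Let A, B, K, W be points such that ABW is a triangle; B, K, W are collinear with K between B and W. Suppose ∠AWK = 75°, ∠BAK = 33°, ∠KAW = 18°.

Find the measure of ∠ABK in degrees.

1. ∠AKW = 87°  [△AKW]
2. ∠AKB = 93°  [linear pair at K on BW]
3. ∠ABK = 54°  [△ABK]

∠ABK = 54°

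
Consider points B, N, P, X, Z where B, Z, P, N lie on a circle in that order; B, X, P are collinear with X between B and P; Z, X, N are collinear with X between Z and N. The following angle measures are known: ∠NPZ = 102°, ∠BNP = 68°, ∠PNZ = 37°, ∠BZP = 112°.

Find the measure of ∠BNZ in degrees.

∠BNZ = 31°

1. ∠PBZ = 37°  [same arc ZP]
2. ∠BPZ = 31°  [△BZP]
3. ∠BNZ = 31°  [same arc BZ]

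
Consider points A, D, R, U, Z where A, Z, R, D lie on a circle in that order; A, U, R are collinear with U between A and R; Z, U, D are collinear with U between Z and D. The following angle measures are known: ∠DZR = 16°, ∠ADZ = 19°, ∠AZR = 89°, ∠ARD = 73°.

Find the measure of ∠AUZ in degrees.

1. ∠ARZ = 19°  [same arc AZ]
2. ∠RAZ = 72°  [△AZR]
3. ∠AZD = 73°  [same arc AD]
4. ∠AUZ = 35°  [△AUZ]

∠AUZ = 35°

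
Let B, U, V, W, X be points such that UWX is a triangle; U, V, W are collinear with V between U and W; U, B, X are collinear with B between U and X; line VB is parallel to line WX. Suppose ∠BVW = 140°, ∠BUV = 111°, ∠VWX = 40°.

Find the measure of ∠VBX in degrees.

1. ∠BVU = 40°  [linear pair at V on UW]
2. ∠UBV = 29°  [△UVB]
3. ∠VBX = 151°  [linear pair at B on UX]

∠VBX = 151°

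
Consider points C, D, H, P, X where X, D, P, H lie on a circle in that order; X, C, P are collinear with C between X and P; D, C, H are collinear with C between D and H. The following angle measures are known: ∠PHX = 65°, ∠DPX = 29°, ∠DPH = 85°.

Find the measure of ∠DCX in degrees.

∠DCX = 88°

1. ∠PDX = 115°  [cyclic XDPH, opposite ∠D+∠H]
2. ∠DHX = 29°  [same arc XD]
3. ∠DXP = 36°  [△XDP]
4. ∠DXH = 95°  [cyclic XDPH, opposite ∠X+∠P]
5. ∠HDX = 56°  [△XDH]
6. ∠DCX = 88°  [△XCD]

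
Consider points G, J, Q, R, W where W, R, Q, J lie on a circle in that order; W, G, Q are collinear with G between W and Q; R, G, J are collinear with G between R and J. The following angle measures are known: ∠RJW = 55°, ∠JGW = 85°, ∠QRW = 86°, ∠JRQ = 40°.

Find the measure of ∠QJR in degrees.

1. ∠JWQ = 40°  [△WGJ]
2. ∠JGQ = 95°  [linear pair at G on WQ]
3. ∠QJW = 94°  [cyclic WRQJ, opposite ∠R+∠J]
4. ∠JQW = 46°  [△WQJ]
5. ∠QJR = 39°  [△QGJ]

∠QJR = 39°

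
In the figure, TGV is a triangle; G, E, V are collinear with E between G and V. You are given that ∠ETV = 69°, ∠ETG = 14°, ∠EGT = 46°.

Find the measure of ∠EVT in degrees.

∠EVT = 51°

1. ∠GET = 120°  [△TGE]
2. ∠TEV = 60°  [linear pair at E on GV]
3. ∠EVT = 51°  [△TEV]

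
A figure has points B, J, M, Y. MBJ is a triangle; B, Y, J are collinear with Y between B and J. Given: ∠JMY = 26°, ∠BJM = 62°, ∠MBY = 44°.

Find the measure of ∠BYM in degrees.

∠BYM = 88°

1. ∠MJY = 62°  [Y on ray JB]
2. ∠JYM = 92°  [△MYJ]
3. ∠BYM = 88°  [linear pair at Y on BJ]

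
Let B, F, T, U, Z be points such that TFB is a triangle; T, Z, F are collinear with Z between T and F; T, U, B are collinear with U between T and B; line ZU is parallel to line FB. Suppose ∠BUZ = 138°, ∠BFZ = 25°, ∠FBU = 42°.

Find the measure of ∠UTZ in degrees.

∠UTZ = 113°

1. ∠BFT = 25°  [Z on ray FT]
2. ∠FBT = 42°  [U on ray BT]
3. ∠BTF = 113°  [△TFB]
4. ∠UTZ = 113°  [Z on TF, U on TB]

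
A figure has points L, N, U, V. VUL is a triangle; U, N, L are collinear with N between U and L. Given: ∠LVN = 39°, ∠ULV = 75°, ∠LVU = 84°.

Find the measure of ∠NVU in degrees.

∠NVU = 45°

1. ∠LUV = 21°  [△VUL]
2. ∠NLV = 75°  [N on ray LU]
3. ∠NUV = 21°  [N on ray UL]
4. ∠LNV = 66°  [△VNL]
5. ∠UNV = 114°  [linear pair at N on UL]
6. ∠NVU = 45°  [△VUN]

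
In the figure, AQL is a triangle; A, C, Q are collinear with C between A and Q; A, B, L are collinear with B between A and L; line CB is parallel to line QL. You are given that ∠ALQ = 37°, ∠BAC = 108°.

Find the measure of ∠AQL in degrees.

∠AQL = 35°

1. ∠ABC = 37°  [CB∥QL, corresponding at B]
2. ∠ACB = 35°  [△ACB]
3. ∠AQL = 35°  [CB∥QL, corresponding at C]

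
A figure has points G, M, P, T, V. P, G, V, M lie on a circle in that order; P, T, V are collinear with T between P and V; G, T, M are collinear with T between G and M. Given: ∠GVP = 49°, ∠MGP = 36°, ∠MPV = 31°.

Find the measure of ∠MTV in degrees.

1. ∠GMP = 49°  [same arc PG]
2. ∠MTP = 100°  [△PTM]
3. ∠MTV = 80°  [linear pair at T on PV]

∠MTV = 80°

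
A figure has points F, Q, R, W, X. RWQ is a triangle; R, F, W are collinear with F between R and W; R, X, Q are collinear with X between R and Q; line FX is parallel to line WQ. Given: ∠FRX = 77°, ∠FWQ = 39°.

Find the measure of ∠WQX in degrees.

1. ∠QRW = 77°  [F on RW, X on RQ]
2. ∠QWR = 39°  [F on ray WR]
3. ∠RQW = 64°  [△RWQ]
4. ∠WQX = 64°  [X on ray QR]

∠WQX = 64°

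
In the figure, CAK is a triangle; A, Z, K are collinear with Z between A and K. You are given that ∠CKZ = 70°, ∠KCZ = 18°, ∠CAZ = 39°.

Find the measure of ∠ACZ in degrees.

∠ACZ = 53°

1. ∠CZK = 92°  [△CZK]
2. ∠AZC = 88°  [linear pair at Z on AK]
3. ∠ACZ = 53°  [△CAZ]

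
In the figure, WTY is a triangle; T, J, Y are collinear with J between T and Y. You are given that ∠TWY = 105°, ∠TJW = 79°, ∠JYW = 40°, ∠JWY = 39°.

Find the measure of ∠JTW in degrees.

1. ∠TYW = 40°  [J on ray YT]
2. ∠WTY = 35°  [△WTY]
3. ∠JTW = 35°  [J on ray TY]

∠JTW = 35°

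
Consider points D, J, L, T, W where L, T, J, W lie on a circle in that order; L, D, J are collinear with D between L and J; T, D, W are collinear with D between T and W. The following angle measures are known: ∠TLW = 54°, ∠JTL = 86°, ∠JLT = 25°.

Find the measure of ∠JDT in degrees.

∠JDT = 82°

1. ∠TJW = 126°  [cyclic LTJW, opposite ∠L+∠J]
2. ∠LJT = 69°  [△LTJ]
3. ∠JWT = 25°  [same arc TJ]
4. ∠JTW = 29°  [△TJW]
5. ∠JDT = 82°  [△TDJ]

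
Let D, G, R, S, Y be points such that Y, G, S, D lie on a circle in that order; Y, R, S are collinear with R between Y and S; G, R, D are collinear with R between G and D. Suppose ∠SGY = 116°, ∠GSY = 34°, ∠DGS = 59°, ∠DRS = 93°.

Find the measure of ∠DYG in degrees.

∠DYG = 89°

1. ∠GYS = 30°  [△YGS]
2. ∠GDY = 34°  [same arc YG]
3. ∠GRY = 93°  [vertical angles at R]
4. ∠DGY = 57°  [△YRG]
5. ∠DYG = 89°  [△YGD]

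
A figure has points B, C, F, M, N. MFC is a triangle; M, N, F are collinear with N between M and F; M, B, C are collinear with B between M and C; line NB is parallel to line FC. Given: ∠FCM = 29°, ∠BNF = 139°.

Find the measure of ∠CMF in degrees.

1. ∠MBN = 29°  [NB∥FC, corresponding at B]
2. ∠BNM = 41°  [linear pair at N on MF]
3. ∠BMN = 110°  [△MNB]
4. ∠CMF = 110°  [N on MF, B on MC]

∠CMF = 110°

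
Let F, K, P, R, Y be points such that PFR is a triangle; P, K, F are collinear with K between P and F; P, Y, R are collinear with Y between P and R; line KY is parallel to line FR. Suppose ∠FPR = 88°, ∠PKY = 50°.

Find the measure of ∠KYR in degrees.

∠KYR = 138°

1. ∠KPY = 88°  [K on PF, Y on PR]
2. ∠KYP = 42°  [△PKY]
3. ∠KYR = 138°  [linear pair at Y on PR]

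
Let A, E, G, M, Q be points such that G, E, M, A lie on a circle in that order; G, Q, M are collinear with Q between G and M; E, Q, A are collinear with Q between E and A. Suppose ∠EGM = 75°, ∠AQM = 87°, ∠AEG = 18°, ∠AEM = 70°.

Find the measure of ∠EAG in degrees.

∠EAG = 17°

1. ∠AQG = 93°  [linear pair at Q on GM]
2. ∠AGM = 70°  [same arc MA]
3. ∠EAG = 17°  [△GQA]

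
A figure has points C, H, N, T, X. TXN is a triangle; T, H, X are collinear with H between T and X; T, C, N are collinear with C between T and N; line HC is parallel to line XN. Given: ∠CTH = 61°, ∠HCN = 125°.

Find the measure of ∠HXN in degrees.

1. ∠HCT = 55°  [linear pair at C on TN]
2. ∠CHT = 64°  [△THC]
3. ∠CHX = 116°  [linear pair at H on TX]
4. ∠HXN = 64°  [HC∥XN, co-interior at X–H]

∠HXN = 64°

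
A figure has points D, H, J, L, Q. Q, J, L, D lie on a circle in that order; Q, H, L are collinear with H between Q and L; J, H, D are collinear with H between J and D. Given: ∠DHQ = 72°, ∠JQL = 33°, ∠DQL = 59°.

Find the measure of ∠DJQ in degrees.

∠DJQ = 39°

1. ∠JHL = 72°  [vertical angles at H]
2. ∠JHQ = 108°  [linear pair at H on QL]
3. ∠DJQ = 39°  [△QHJ]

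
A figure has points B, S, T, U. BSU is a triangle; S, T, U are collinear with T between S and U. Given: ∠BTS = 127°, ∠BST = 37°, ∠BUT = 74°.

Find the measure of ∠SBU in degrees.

∠SBU = 69°

1. ∠BSU = 37°  [T on ray SU]
2. ∠BUS = 74°  [T on ray US]
3. ∠SBU = 69°  [△BSU]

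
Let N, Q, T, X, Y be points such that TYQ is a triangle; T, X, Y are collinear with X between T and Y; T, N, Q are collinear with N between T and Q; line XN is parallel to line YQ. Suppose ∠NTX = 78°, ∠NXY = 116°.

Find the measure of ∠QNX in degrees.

∠QNX = 142°

1. ∠NXT = 64°  [linear pair at X on TY]
2. ∠TNX = 38°  [△TXN]
3. ∠QNX = 142°  [linear pair at N on TQ]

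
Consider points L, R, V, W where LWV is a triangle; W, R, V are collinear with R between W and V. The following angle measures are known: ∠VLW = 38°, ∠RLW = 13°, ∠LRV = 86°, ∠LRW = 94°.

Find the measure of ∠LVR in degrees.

1. ∠LWR = 73°  [△LWR]
2. ∠LWV = 73°  [R on ray WV]
3. ∠LVW = 69°  [△LWV]
4. ∠LVR = 69°  [R on ray VW]

∠LVR = 69°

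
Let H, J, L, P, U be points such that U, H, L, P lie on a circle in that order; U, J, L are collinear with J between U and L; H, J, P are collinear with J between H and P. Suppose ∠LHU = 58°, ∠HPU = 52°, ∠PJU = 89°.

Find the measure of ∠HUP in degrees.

1. ∠LPU = 122°  [cyclic UHLP, opposite ∠H+∠P]
2. ∠LUP = 39°  [△UJP]
3. ∠PLU = 19°  [△ULP]
4. ∠PHU = 19°  [same arc UP]
5. ∠HUP = 109°  [△UHP]

∠HUP = 109°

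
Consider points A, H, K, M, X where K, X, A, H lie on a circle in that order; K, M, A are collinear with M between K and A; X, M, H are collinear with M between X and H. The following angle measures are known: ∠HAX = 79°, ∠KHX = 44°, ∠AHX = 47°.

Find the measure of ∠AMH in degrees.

1. ∠HKX = 101°  [cyclic KXAH, opposite ∠K+∠A]
2. ∠HXK = 35°  [△KXH]
3. ∠HAK = 35°  [same arc KH]
4. ∠AMH = 98°  [△AMH]

∠AMH = 98°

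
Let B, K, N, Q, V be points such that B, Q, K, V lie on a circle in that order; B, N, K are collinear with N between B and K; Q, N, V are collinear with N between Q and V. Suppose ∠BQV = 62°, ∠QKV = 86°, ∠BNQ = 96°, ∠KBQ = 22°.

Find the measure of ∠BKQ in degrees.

1. ∠QBV = 94°  [cyclic BQKV, opposite ∠B+∠K]
2. ∠BVQ = 24°  [△BQV]
3. ∠BKQ = 24°  [same arc BQ]

∠BKQ = 24°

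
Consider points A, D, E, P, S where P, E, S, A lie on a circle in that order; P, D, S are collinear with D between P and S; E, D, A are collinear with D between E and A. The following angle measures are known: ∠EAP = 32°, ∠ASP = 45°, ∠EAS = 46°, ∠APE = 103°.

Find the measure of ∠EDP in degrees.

∠EDP = 89°

1. ∠AEP = 45°  [△PEA]
2. ∠EPS = 46°  [same arc ES]
3. ∠EDP = 89°  [△PDE]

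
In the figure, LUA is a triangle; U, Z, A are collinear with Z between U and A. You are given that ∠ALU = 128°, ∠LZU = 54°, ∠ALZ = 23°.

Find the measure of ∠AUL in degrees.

∠AUL = 21°

1. ∠AZL = 126°  [linear pair at Z on UA]
2. ∠LAZ = 31°  [△LZA]
3. ∠LAU = 31°  [Z on ray AU]
4. ∠AUL = 21°  [△LUA]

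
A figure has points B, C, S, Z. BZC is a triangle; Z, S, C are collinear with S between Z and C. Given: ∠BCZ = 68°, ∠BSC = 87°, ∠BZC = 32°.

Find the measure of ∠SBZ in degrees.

1. ∠BSZ = 93°  [linear pair at S on ZC]
2. ∠BZS = 32°  [S on ray ZC]
3. ∠SBZ = 55°  [△BZS]

∠SBZ = 55°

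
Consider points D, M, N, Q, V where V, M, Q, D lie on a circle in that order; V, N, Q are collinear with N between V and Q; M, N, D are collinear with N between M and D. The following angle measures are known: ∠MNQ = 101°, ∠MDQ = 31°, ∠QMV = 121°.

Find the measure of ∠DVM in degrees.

∠DVM = 82°

1. ∠MNV = 79°  [linear pair at N on VQ]
2. ∠MVQ = 31°  [same arc MQ]
3. ∠MQV = 28°  [△VMQ]
4. ∠DMV = 70°  [△VNM]
5. ∠MDV = 28°  [same arc VM]
6. ∠DVM = 82°  [△VMD]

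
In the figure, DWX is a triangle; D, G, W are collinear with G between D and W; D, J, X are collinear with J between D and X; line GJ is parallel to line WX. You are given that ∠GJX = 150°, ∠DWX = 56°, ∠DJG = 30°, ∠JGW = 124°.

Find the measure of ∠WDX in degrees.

∠WDX = 94°

1. ∠DGJ = 56°  [GJ∥WX, corresponding at G]
2. ∠GDJ = 94°  [△DGJ]
3. ∠WDX = 94°  [G on DW, J on DX]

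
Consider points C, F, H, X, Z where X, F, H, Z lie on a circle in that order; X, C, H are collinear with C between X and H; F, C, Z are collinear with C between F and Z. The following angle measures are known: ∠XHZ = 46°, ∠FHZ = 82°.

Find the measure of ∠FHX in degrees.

1. ∠XFZ = 46°  [same arc XZ]
2. ∠FXZ = 98°  [cyclic XFHZ, opposite ∠X+∠H]
3. ∠FZX = 36°  [△XFZ]
4. ∠FHX = 36°  [same arc XF]

∠FHX = 36°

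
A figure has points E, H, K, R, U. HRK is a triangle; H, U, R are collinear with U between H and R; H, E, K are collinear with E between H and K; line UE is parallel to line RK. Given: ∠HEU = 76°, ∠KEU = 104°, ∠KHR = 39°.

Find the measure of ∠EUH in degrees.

1. ∠HKR = 76°  [UE∥RK, corresponding at E]
2. ∠HRK = 65°  [△HRK]
3. ∠EUH = 65°  [UE∥RK, corresponding at U]

∠EUH = 65°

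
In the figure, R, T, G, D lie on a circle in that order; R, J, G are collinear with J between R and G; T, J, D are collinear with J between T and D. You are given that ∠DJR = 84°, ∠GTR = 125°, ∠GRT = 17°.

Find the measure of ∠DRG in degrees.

1. ∠DJG = 96°  [linear pair at J on RG]
2. ∠GDR = 55°  [cyclic RTGD, opposite ∠T+∠D]
3. ∠GDT = 17°  [same arc TG]
4. ∠DGR = 67°  [△GJD]
5. ∠DRG = 58°  [△RGD]

∠DRG = 58°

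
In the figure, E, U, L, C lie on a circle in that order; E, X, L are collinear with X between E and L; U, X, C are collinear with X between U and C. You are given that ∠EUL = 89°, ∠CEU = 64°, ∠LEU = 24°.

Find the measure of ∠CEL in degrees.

∠CEL = 40°

1. ∠CLU = 116°  [cyclic EULC, opposite ∠E+∠L]
2. ∠LCU = 24°  [same arc UL]
3. ∠CUL = 40°  [△ULC]
4. ∠CEL = 40°  [same arc LC]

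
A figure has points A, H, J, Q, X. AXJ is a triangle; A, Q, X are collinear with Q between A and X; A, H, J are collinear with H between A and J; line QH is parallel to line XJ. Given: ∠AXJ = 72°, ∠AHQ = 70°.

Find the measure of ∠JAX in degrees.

∠JAX = 38°

1. ∠AQH = 72°  [QH∥XJ, corresponding at Q]
2. ∠HAQ = 38°  [△AQH]
3. ∠JAX = 38°  [Q on AX, H on AJ]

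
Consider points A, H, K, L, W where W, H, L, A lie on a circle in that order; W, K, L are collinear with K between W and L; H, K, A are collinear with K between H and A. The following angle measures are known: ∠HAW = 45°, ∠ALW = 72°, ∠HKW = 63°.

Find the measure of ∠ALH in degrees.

∠ALH = 117°

1. ∠HLW = 45°  [same arc WH]
2. ∠AKL = 63°  [vertical angles at K]
3. ∠HKL = 117°  [linear pair at K on WL]
4. ∠AHL = 18°  [△HKL]
5. ∠HAL = 45°  [△LKA]
6. ∠ALH = 117°  [△HLA]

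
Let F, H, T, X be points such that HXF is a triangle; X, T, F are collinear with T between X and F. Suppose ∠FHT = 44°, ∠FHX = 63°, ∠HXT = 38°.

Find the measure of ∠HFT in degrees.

∠HFT = 79°

1. ∠FXH = 38°  [T on ray XF]
2. ∠HFX = 79°  [△HXF]
3. ∠HFT = 79°  [T on ray FX]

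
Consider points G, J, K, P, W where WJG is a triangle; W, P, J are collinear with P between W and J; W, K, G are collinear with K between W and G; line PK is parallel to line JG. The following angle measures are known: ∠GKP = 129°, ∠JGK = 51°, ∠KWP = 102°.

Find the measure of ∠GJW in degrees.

1. ∠JGW = 51°  [K on ray GW]
2. ∠GWJ = 102°  [P on WJ, K on WG]
3. ∠GJW = 27°  [△WJG]

∠GJW = 27°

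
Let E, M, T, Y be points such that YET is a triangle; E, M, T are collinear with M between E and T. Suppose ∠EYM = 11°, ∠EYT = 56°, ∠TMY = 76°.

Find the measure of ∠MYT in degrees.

1. ∠EMY = 104°  [linear pair at M on ET]
2. ∠MEY = 65°  [△YEM]
3. ∠TEY = 65°  [M on ray ET]
4. ∠ETY = 59°  [△YET]
5. ∠MTY = 59°  [M on ray TE]
6. ∠MYT = 45°  [△YMT]

∠MYT = 45°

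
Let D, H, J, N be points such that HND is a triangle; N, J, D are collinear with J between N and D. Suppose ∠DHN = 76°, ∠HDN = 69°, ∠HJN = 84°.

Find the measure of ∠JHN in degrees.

∠JHN = 61°

1. ∠DNH = 35°  [△HND]
2. ∠HNJ = 35°  [J on ray ND]
3. ∠JHN = 61°  [△HNJ]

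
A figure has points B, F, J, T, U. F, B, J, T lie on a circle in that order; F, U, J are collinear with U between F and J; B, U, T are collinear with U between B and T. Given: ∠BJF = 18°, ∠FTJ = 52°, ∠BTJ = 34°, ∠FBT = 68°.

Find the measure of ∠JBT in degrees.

∠JBT = 60°

1. ∠FJT = 68°  [same arc FT]
2. ∠JFT = 60°  [△FJT]
3. ∠JBT = 60°  [same arc JT]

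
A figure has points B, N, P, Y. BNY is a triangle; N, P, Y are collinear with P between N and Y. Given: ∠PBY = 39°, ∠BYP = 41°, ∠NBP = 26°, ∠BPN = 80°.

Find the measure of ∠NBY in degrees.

∠NBY = 65°

1. ∠BYN = 41°  [P on ray YN]
2. ∠BNP = 74°  [△BNP]
3. ∠BNY = 74°  [P on ray NY]
4. ∠NBY = 65°  [△BNY]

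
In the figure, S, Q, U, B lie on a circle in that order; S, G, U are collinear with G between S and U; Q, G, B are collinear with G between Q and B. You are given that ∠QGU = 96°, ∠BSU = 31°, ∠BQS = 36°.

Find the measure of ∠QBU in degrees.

∠QBU = 60°

1. ∠BGS = 96°  [vertical angles at G]
2. ∠BUS = 36°  [same arc SB]
3. ∠BGU = 84°  [linear pair at G on SU]
4. ∠QBU = 60°  [△UGB]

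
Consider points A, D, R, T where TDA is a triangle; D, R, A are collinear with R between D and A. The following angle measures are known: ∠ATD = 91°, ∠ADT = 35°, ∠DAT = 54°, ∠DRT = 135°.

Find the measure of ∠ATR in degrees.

1. ∠RAT = 54°  [R on ray AD]
2. ∠ART = 45°  [linear pair at R on DA]
3. ∠ATR = 81°  [△TRA]

∠ATR = 81°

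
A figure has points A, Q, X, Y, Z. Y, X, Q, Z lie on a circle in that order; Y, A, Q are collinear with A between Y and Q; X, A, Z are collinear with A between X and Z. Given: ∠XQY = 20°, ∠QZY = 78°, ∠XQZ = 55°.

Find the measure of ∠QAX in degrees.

∠QAX = 93°

1. ∠XZY = 20°  [same arc YX]
2. ∠QXY = 102°  [cyclic YXQZ, opposite ∠X+∠Z]
3. ∠XYZ = 125°  [cyclic YXQZ, opposite ∠Y+∠Q]
4. ∠YXZ = 35°  [△YXZ]
5. ∠QYX = 58°  [△YXQ]
6. ∠XAY = 87°  [△YAX]
7. ∠QAX = 93°  [linear pair at A on YQ]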